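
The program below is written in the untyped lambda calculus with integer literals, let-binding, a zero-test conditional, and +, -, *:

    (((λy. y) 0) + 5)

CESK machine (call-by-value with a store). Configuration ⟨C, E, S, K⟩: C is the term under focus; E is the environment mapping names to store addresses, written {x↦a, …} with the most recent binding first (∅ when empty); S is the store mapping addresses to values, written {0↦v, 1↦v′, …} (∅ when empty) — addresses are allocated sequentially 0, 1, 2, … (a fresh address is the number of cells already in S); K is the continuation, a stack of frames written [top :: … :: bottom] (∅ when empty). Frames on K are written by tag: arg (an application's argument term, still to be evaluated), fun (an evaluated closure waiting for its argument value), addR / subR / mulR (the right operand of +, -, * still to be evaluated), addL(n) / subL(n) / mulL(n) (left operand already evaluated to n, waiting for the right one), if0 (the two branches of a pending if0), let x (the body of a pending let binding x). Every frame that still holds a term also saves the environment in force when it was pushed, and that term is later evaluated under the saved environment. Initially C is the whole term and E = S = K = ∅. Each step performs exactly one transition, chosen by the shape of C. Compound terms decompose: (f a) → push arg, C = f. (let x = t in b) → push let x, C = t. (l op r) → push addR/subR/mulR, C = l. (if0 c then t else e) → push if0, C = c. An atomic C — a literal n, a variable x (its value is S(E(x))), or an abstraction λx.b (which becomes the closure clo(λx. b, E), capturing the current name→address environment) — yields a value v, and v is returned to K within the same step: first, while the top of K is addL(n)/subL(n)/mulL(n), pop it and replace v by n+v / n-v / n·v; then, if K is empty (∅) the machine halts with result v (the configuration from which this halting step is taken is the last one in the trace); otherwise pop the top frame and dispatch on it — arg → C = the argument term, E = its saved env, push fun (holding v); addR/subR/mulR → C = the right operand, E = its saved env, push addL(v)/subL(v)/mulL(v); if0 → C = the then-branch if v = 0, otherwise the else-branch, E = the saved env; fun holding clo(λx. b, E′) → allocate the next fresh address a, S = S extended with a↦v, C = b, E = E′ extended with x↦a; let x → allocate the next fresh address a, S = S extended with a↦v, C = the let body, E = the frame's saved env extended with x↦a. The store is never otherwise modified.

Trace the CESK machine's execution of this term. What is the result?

[0] ⟨C=(((λy. y) 0) + 5); E=∅; S=∅; K=∅⟩
[1] ⟨C=((λy. y) 0); E=∅; S=∅; K=[addR]⟩
[2] ⟨C=(λy. y); E=∅; S=∅; K=[arg :: addR]⟩
[3] ⟨C=0; E=∅; S=∅; K=[fun :: addR]⟩
[4] ⟨C=y; E={y↦0}; S={0↦0}; K=[addR]⟩
[5] ⟨C=5; E=∅; S={0↦0}; K=[addL(0)]⟩
→ final value 5

Answer: 5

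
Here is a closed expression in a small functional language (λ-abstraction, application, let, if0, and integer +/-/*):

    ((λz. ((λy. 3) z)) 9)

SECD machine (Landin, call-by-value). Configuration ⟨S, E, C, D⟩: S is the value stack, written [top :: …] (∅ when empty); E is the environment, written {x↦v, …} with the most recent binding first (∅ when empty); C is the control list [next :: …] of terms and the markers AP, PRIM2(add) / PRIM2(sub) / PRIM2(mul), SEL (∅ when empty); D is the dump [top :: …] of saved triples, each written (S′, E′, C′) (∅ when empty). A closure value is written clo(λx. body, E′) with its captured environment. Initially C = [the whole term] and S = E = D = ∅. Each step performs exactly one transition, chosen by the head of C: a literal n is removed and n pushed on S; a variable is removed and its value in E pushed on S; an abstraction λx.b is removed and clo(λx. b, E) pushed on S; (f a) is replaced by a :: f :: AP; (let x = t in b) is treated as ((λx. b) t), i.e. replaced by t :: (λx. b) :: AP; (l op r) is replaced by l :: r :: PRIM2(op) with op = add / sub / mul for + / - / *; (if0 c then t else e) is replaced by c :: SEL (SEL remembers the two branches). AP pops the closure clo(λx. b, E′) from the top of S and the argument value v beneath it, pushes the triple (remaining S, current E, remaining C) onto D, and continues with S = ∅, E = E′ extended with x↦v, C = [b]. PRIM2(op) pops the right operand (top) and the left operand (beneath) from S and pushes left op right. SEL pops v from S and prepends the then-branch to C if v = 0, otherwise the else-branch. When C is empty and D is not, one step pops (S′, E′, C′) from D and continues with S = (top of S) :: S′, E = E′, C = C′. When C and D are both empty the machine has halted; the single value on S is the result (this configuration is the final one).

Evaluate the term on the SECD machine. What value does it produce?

step 0: <S=∅, E=∅, C=[((λz. ((λy. 3) z)) 9)], D=∅>
step 1: <S=∅, E=∅, C=[9 :: (λz. ((λy. 3) z)) :: AP], D=∅>
step 2: <S=[9], E=∅, C=[(λz. ((λy. 3) z)) :: AP], D=∅>
step 3: <S=[clo(λz. ((λy. 3) z), ∅) :: 9], E=∅, C=[AP], D=∅>
step 4: <S=∅, E={z↦9}, C=[((λy. 3) z)], D=[(∅, ∅, ∅)]>
step 5: <S=∅, E={z↦9}, C=[z :: (λy. 3) :: AP], D=[(∅, ∅, ∅)]>
step 6: <S=[9], E={z↦9}, C=[(λy. 3) :: AP], D=[(∅, ∅, ∅)]>
step 7: <S=[clo(λy. 3, {z↦9}) :: 9], E={z↦9}, C=[AP], D=[(∅, ∅, ∅)]>
step 8: <S=∅, E={y↦9, z↦9}, C=[3], D=[(∅, {z↦9}, ∅) :: (∅, ∅, ∅)]>
step 9: <S=[3], E={y↦9, z↦9}, C=∅, D=[(∅, {z↦9}, ∅) :: (∅, ∅, ∅)]>
step 10: <S=[3], E={z↦9}, C=∅, D=[(∅, ∅, ∅)]>
step 11: <S=[3], E=∅, C=∅, D=∅>
→ final value 3

Answer: 3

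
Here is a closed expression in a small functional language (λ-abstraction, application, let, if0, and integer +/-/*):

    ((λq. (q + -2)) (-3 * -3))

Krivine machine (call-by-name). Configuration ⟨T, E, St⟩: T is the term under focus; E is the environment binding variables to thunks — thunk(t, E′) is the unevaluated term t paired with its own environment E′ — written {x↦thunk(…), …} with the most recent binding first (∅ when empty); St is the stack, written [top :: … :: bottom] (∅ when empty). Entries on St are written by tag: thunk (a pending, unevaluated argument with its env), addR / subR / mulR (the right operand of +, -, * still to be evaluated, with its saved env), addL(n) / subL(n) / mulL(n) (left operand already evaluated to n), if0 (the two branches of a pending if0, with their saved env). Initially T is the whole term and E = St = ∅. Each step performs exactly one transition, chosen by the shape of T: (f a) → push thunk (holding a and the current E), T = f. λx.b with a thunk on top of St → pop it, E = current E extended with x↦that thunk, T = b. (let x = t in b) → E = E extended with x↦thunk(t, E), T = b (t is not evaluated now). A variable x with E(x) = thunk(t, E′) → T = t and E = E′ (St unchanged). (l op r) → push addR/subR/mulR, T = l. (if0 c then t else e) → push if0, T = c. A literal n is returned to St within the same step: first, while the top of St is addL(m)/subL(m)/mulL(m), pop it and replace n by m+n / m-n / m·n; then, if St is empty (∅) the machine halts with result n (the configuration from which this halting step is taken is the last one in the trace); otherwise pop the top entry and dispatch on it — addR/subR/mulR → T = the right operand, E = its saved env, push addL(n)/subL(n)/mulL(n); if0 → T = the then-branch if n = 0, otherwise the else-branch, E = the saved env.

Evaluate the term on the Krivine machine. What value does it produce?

Answer: 7

Derivation:
0. ⟨T=((λq. (q + -2)) (-3 * -3)); E=∅; St=∅⟩
1. ⟨T=(λq. (q + -2)); E=∅; St=[thunk]⟩
2. ⟨T=(q + -2); E={q↦thunk((-3 * -3), ∅)}; St=∅⟩
3. ⟨T=q; E={q↦thunk((-3 * -3), ∅)}; St=[addR]⟩
4. ⟨T=(-3 * -3); E=∅; St=[addR]⟩
5. ⟨T=-3; E=∅; St=[mulR :: addR]⟩
6. ⟨T=-3; E=∅; St=[mulL(-3) :: addR]⟩
7. ⟨T=-2; E={q↦thunk((-3 * -3), ∅)}; St=[addL(9)]⟩
→ final value 7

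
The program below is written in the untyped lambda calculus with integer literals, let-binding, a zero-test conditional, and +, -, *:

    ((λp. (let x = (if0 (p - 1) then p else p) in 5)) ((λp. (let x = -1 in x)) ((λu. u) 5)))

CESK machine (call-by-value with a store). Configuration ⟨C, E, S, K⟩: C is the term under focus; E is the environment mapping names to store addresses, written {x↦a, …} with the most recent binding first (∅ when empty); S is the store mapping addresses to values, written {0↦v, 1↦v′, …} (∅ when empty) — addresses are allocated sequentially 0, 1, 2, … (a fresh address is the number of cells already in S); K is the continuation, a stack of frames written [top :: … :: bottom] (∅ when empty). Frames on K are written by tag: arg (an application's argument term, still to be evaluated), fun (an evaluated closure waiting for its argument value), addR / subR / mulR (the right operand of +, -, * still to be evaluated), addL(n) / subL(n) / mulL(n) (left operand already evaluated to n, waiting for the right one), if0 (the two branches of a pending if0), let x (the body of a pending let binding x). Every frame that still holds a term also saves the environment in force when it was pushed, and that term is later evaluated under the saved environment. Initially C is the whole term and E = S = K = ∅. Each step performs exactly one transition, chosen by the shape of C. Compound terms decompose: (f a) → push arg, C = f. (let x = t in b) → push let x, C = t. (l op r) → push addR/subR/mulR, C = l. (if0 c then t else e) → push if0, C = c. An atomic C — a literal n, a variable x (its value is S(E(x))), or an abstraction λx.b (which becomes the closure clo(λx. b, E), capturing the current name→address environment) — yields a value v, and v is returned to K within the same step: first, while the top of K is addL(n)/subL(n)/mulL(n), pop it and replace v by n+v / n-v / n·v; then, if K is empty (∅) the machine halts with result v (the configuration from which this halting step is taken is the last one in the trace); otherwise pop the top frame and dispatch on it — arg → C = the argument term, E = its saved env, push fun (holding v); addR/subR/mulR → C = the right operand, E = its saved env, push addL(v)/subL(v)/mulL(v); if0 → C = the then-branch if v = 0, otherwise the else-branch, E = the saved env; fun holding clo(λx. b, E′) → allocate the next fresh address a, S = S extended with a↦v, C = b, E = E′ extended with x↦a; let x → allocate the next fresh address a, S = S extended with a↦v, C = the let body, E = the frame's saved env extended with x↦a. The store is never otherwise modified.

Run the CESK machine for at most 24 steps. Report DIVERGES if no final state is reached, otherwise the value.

[0] ⟨C=((λp. (let x = (if0 (p - 1) then p else p) in 5)) ((λp. (let x = -1 in x)) ((λu. u) 5))); E=∅; S=∅; K=∅⟩
[1] ⟨C=(λp. (let x = (if0 (p - 1) then p else p) in 5)); E=∅; S=∅; K=[arg]⟩
[2] ⟨C=((λp. (let x = -1 in x)) ((λu. u) 5)); E=∅; S=∅; K=[fun]⟩
[3] ⟨C=(λp. (let x = -1 in x)); E=∅; S=∅; K=[arg :: fun]⟩
[4] ⟨C=((λu. u) 5); E=∅; S=∅; K=[fun :: fun]⟩
[5] ⟨C=(λu. u); E=∅; S=∅; K=[arg :: fun :: fun]⟩
[6] ⟨C=5; E=∅; S=∅; K=[fun :: fun :: fun]⟩
[7] ⟨C=u; E={u↦0}; S={0↦5}; K=[fun :: fun]⟩
[8] ⟨C=(let x = -1 in x); E={p↦1}; S={0↦5, 1↦5}; K=[fun]⟩
[9] ⟨C=-1; E={p↦1}; S={0↦5, 1↦5}; K=[let x :: fun]⟩
[10] ⟨C=x; E={x↦2, p↦1}; S={0↦5, 1↦5, 2↦-1}; K=[fun]⟩
[11] ⟨C=(let x = (if0 (p - 1) then p else p) in 5); E={p↦3}; S={0↦5, 1↦5, 2↦-1, 3↦-1}; K=∅⟩
[12] ⟨C=(if0 (p - 1) then p else p); E={p↦3}; S={0↦5, 1↦5, 2↦-1, 3↦-1}; K=[let x]⟩
[13] ⟨C=(p - 1); E={p↦3}; S={0↦5, 1↦5, 2↦-1, 3↦-1}; K=[if0 :: let x]⟩
[14] ⟨C=p; E={p↦3}; S={0↦5, 1↦5, 2↦-1, 3↦-1}; K=[subR :: if0 :: let x]⟩
[15] ⟨C=1; E={p↦3}; S={0↦5, 1↦5, 2↦-1, 3↦-1}; K=[subL(-1) :: if0 :: let x]⟩
[16] ⟨C=p; E={p↦3}; S={0↦5, 1↦5, 2↦-1, 3↦-1}; K=[let x]⟩
[17] ⟨C=5; E={x↦4, p↦3}; S={0↦5, 1↦5, 2↦-1, 3↦-1, 4↦-1}; K=∅⟩
→ final value 5

Answer: 5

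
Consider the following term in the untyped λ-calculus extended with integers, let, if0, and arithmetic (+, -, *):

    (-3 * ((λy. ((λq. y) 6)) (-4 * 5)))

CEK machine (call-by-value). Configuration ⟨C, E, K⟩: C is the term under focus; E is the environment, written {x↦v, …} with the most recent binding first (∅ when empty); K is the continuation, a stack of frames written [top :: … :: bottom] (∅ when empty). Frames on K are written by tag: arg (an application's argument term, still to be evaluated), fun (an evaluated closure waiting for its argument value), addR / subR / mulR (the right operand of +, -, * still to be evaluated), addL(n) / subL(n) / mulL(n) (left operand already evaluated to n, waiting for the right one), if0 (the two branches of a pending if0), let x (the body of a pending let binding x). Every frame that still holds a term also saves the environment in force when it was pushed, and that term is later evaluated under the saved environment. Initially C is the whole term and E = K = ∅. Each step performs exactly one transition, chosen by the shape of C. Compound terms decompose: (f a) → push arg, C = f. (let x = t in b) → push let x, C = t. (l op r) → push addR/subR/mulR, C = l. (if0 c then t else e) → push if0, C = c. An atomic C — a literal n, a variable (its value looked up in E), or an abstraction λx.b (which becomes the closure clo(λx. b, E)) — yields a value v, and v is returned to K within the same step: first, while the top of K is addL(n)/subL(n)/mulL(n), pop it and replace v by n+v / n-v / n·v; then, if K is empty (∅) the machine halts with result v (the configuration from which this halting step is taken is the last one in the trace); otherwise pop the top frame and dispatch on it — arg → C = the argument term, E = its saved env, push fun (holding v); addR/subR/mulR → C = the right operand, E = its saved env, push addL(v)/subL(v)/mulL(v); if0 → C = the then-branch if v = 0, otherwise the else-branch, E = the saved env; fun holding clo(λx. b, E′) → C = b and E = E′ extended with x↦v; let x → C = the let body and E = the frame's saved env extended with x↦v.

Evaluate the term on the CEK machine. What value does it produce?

0. ⟨C=(-3 * ((λy. ((λq. y) 6)) (-4 * 5))); E=∅; K=∅⟩
1. ⟨C=-3; E=∅; K=[mulR]⟩
2. ⟨C=((λy. ((λq. y) 6)) (-4 * 5)); E=∅; K=[mulL(-3)]⟩
3. ⟨C=(λy. ((λq. y) 6)); E=∅; K=[arg :: mulL(-3)]⟩
4. ⟨C=(-4 * 5); E=∅; K=[fun :: mulL(-3)]⟩
5. ⟨C=-4; E=∅; K=[mulR :: fun :: mulL(-3)]⟩
6. ⟨C=5; E=∅; K=[mulL(-4) :: fun :: mulL(-3)]⟩
7. ⟨C=((λq. y) 6); E={y↦-20}; K=[mulL(-3)]⟩
8. ⟨C=(λq. y); E={y↦-20}; K=[arg :: mulL(-3)]⟩
9. ⟨C=6; E={y↦-20}; K=[fun :: mulL(-3)]⟩
10. ⟨C=y; E={q↦6, y↦-20}; K=[mulL(-3)]⟩
→ final value 60

Answer: 60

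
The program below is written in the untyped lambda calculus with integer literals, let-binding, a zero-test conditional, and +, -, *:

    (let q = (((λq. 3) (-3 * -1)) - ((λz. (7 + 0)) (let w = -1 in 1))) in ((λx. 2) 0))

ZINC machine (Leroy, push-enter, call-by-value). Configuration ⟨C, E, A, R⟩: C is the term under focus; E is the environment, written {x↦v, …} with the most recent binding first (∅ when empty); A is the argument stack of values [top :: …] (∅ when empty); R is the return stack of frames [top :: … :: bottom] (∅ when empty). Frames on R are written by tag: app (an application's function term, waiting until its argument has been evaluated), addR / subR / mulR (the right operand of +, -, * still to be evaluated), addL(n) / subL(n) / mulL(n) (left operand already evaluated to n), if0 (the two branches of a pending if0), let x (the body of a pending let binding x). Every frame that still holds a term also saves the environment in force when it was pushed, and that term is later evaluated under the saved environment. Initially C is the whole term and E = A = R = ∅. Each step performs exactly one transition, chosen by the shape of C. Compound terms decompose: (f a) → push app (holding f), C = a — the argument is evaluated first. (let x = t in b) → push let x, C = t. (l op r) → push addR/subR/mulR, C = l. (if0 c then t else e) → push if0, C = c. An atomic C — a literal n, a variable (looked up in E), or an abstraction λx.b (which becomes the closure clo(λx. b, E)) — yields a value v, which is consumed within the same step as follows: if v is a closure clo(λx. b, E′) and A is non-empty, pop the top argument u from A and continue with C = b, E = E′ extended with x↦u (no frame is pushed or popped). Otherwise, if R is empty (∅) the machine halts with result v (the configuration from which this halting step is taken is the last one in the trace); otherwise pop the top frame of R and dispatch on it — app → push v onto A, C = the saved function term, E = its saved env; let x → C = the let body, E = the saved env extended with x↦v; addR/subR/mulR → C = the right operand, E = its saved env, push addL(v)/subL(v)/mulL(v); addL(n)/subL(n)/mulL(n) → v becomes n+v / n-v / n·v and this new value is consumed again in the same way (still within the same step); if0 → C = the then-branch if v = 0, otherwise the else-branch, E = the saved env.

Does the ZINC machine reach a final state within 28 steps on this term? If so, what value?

[0] [C=(let q = (((λq. 3) (-3 * -1)) - ((λz. (7 + 0)) (let w = -1 in 1))) in ((λx. 2) 0)) | E=∅ | A=∅ | R=∅]
[1] [C=(((λq. 3) (-3 * -1)) - ((λz. (7 + 0)) (let w = -1 in 1))) | E=∅ | A=∅ | R=[let q]]
[2] [C=((λq. 3) (-3 * -1)) | E=∅ | A=∅ | R=[subR :: let q]]
[3] [C=(-3 * -1) | E=∅ | A=∅ | R=[app :: subR :: let q]]
[4] [C=-3 | E=∅ | A=∅ | R=[mulR :: app :: subR :: let q]]
[5] [C=-1 | E=∅ | A=∅ | R=[mulL(-3) :: app :: subR :: let q]]
[6] [C=(λq. 3) | E=∅ | A=[3] | R=[subR :: let q]]
[7] [C=3 | E={q↦3} | A=∅ | R=[subR :: let q]]
[8] [C=((λz. (7 + 0)) (let w = -1 in 1)) | E=∅ | A=∅ | R=[subL(3) :: let q]]
[9] [C=(let w = -1 in 1) | E=∅ | A=∅ | R=[app :: subL(3) :: let q]]
[10] [C=-1 | E=∅ | A=∅ | R=[let w :: app :: subL(3) :: let q]]
[11] [C=1 | E={w↦-1} | A=∅ | R=[app :: subL(3) :: let q]]
[12] [C=(λz. (7 + 0)) | E=∅ | A=[1] | R=[subL(3) :: let q]]
[13] [C=(7 + 0) | E={z↦1} | A=∅ | R=[subL(3) :: let q]]
[14] [C=7 | E={z↦1} | A=∅ | R=[addR :: subL(3) :: let q]]
[15] [C=0 | E={z↦1} | A=∅ | R=[addL(7) :: subL(3) :: let q]]
[16] [C=((λx. 2) 0) | E={q↦-4} | A=∅ | R=∅]
[17] [C=0 | E={q↦-4} | A=∅ | R=[app]]
[18] [C=(λx. 2) | E={q↦-4} | A=[0] | R=∅]
[19] [C=2 | E={x↦0, q↦-4} | A=∅ | R=∅]
→ final value 2

Answer: 2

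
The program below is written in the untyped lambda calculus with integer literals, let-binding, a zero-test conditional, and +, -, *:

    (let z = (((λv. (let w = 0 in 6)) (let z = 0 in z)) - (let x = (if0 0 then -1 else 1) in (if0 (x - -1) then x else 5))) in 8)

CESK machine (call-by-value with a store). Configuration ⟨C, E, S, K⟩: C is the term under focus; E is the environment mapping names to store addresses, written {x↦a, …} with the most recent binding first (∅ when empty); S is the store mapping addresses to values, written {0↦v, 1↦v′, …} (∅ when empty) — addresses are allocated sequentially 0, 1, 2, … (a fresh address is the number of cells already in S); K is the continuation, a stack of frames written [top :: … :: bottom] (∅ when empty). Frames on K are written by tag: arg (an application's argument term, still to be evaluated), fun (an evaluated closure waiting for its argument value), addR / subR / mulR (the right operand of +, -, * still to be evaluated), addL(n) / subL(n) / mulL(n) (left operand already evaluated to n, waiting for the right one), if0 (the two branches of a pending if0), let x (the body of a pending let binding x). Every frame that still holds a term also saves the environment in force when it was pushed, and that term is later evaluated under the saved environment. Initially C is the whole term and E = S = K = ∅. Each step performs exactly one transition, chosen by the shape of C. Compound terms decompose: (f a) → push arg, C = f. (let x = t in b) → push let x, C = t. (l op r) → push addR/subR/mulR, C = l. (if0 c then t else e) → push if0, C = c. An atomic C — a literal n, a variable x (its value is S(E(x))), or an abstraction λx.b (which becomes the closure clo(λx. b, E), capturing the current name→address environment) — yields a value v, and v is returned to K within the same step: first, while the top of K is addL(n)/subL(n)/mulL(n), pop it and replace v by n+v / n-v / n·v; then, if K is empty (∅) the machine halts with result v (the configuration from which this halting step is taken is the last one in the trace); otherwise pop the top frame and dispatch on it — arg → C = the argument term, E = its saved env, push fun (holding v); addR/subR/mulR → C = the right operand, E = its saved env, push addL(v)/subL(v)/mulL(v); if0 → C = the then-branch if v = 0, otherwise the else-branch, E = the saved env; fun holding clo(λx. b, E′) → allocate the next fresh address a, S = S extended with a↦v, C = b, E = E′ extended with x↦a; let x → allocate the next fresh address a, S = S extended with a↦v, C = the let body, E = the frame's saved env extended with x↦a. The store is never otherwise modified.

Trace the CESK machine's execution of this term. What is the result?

Answer: 8

Machine steps:
0. [C=(let z = (((λv. (let w = 0 in 6)) (let z = 0 in z)) - (let x = (if0 0 then -1 else 1) in (if0 (x - -1) then x else 5))) in 8) | E=∅ | S=∅ | K=∅]
1. [C=(((λv. (let w = 0 in 6)) (let z = 0 in z)) - (let x = (if0 0 then -1 else 1) in (if0 (x - -1) then x else 5))) | E=∅ | S=∅ | K=[let z]]
2. [C=((λv. (let w = 0 in 6)) (let z = 0 in z)) | E=∅ | S=∅ | K=[subR :: let z]]
3. [C=(λv. (let w = 0 in 6)) | E=∅ | S=∅ | K=[arg :: subR :: let z]]
4. [C=(let z = 0 in z) | E=∅ | S=∅ | K=[fun :: subR :: let z]]
5. [C=0 | E=∅ | S=∅ | K=[let z :: fun :: subR :: let z]]
6. [C=z | E={z↦0} | S={0↦0} | K=[fun :: subR :: let z]]
7. [C=(let w = 0 in 6) | E={v↦1} | S={0↦0, 1↦0} | K=[subR :: let z]]
8. [C=0 | E={v↦1} | S={0↦0, 1↦0} | K=[let w :: subR :: let z]]
9. [C=6 | E={w↦2, v↦1} | S={0↦0, 1↦0, 2↦0} | K=[subR :: let z]]
10. [C=(let x = (if0 0 then -1 else 1) in (if0 (x - -1) then x else 5)) | E=∅ | S={0↦0, 1↦0, 2↦0} | K=[subL(6) :: let z]]
11. [C=(if0 0 then -1 else 1) | E=∅ | S={0↦0, 1↦0, 2↦0} | K=[let x :: subL(6) :: let z]]
12. [C=0 | E=∅ | S={0↦0, 1↦0, 2↦0} | K=[if0 :: let x :: subL(6) :: let z]]
13. [C=-1 | E=∅ | S={0↦0, 1↦0, 2↦0} | K=[let x :: subL(6) :: let z]]
14. [C=(if0 (x - -1) then x else 5) | E={x↦3} | S={0↦0, 1↦0, 2↦0, 3↦-1} | K=[subL(6) :: let z]]
15. [C=(x - -1) | E={x↦3} | S={0↦0, 1↦0, 2↦0, 3↦-1} | K=[if0 :: subL(6) :: let z]]
16. [C=x | E={x↦3} | S={0↦0, 1↦0, 2↦0, 3↦-1} | K=[subR :: if0 :: subL(6) :: let z]]
17. [C=-1 | E={x↦3} | S={0↦0, 1↦0, 2↦0, 3↦-1} | K=[subL(-1) :: if0 :: subL(6) :: let z]]
18. [C=x | E={x↦3} | S={0↦0, 1↦0, 2↦0, 3↦-1} | K=[subL(6) :: let z]]
19. [C=8 | E={z↦4} | S={0↦0, 1↦0, 2↦0, 3↦-1, 4↦7} | K=∅]
→ final value 8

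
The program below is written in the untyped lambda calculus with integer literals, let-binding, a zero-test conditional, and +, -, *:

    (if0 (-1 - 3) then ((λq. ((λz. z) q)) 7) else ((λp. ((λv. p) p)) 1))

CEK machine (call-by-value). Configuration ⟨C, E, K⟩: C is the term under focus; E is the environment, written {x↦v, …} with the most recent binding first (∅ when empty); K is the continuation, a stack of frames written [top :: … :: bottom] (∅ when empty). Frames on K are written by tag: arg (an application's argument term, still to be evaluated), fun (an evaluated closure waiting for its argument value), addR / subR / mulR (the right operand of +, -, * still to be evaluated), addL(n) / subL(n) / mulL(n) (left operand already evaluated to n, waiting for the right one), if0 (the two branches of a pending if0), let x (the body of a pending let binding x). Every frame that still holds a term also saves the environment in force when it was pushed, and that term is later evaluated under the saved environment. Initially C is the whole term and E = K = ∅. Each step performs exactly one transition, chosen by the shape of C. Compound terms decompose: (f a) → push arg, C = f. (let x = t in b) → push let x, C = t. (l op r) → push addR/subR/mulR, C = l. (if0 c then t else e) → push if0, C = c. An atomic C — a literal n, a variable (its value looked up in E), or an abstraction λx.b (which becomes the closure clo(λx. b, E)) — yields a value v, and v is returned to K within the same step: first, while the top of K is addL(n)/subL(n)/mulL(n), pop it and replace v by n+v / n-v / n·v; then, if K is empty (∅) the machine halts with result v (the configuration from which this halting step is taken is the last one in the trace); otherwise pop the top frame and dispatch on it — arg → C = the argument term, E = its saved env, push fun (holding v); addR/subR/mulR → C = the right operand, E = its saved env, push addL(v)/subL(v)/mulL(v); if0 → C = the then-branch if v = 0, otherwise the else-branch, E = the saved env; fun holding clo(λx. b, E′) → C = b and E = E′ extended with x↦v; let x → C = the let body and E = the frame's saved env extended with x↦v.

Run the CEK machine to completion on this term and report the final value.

Answer: 1

Machine steps:
0. [C=(if0 (-1 - 3) then ((λq. ((λz. z) q)) 7) else ((λp. ((λv. p) p)) 1)) | E=∅ | K=∅]
1. [C=(-1 - 3) | E=∅ | K=[if0]]
2. [C=-1 | E=∅ | K=[subR :: if0]]
3. [C=3 | E=∅ | K=[subL(-1) :: if0]]
4. [C=((λp. ((λv. p) p)) 1) | E=∅ | K=∅]
5. [C=(λp. ((λv. p) p)) | E=∅ | K=[arg]]
6. [C=1 | E=∅ | K=[fun]]
7. [C=((λv. p) p) | E={p↦1} | K=∅]
8. [C=(λv. p) | E={p↦1} | K=[arg]]
9. [C=p | E={p↦1} | K=[fun]]
10. [C=p | E={v↦1, p↦1} | K=∅]
→ final value 1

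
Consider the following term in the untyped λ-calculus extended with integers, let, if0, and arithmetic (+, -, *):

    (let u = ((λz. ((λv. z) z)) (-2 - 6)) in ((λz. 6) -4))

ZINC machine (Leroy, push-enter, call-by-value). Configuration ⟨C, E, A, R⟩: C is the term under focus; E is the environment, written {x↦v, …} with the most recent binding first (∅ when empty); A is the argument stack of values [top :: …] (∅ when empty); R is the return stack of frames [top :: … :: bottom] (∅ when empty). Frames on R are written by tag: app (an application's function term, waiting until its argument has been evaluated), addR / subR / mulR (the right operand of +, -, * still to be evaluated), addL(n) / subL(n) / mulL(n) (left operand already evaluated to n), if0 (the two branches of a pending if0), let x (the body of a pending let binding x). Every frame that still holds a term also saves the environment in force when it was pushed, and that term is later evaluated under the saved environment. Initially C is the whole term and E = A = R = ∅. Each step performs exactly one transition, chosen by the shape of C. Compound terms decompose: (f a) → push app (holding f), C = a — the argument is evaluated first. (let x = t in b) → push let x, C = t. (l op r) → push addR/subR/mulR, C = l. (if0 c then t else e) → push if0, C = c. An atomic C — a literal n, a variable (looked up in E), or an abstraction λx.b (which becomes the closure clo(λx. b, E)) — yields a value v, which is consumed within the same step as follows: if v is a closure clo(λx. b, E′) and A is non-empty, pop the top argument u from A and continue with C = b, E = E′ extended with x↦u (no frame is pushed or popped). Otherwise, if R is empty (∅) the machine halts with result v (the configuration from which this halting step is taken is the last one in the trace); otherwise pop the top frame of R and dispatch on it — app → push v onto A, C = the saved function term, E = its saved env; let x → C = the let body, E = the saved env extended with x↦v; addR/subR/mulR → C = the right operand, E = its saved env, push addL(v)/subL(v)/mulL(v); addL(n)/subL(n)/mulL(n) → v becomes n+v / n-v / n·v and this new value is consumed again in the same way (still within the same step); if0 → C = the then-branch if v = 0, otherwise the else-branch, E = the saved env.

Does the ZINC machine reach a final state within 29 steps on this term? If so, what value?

t=0: <C=(let u = ((λz. ((λv. z) z)) (-2 - 6)) in ((λz. 6) -4)), E=∅, A=∅, R=∅>
t=1: <C=((λz. ((λv. z) z)) (-2 - 6)), E=∅, A=∅, R=[let u]>
t=2: <C=(-2 - 6), E=∅, A=∅, R=[app :: let u]>
t=3: <C=-2, E=∅, A=∅, R=[subR :: app :: let u]>
t=4: <C=6, E=∅, A=∅, R=[subL(-2) :: app :: let u]>
t=5: <C=(λz. ((λv. z) z)), E=∅, A=[-8], R=[let u]>
t=6: <C=((λv. z) z), E={z↦-8}, A=∅, R=[let u]>
t=7: <C=z, E={z↦-8}, A=∅, R=[app :: let u]>
t=8: <C=(λv. z), E={z↦-8}, A=[-8], R=[let u]>
t=9: <C=z, E={v↦-8, z↦-8}, A=∅, R=[let u]>
t=10: <C=((λz. 6) -4), E={u↦-8}, A=∅, R=∅>
t=11: <C=-4, E={u↦-8}, A=∅, R=[app]>
t=12: <C=(λz. 6), E={u↦-8}, A=[-4], R=∅>
t=13: <C=6, E={z↦-4, u↦-8}, A=∅, R=∅>
→ final value 6

Answer: 6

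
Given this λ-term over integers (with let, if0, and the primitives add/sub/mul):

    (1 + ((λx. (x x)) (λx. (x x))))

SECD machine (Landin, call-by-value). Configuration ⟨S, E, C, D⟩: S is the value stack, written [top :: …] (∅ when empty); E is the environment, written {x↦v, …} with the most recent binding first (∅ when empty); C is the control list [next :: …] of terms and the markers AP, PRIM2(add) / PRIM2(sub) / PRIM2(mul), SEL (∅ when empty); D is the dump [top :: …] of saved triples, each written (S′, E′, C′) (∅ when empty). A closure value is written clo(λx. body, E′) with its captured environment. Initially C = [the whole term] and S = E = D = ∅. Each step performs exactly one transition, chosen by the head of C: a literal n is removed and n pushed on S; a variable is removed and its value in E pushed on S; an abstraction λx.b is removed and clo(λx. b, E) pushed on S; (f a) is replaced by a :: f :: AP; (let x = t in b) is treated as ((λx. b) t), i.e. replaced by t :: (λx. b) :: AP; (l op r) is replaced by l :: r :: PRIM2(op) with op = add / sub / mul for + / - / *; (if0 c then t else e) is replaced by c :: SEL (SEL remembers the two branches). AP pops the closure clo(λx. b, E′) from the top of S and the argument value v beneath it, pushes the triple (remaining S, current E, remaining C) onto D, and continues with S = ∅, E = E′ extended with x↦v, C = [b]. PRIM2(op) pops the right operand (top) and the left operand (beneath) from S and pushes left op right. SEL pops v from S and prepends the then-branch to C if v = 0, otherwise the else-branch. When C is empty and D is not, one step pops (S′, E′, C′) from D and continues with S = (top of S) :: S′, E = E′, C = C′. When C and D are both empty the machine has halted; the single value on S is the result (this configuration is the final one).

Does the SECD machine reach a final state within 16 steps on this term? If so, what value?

Answer: DIVERGES (no final state within 16 steps)

Execution trace:
step 0: <S=∅, E=∅, C=[(1 + ((λx. (x x)) (λx. (x x))))], D=∅>
step 1: <S=∅, E=∅, C=[1 :: ((λx. (x x)) (λx. (x x))) :: PRIM2(add)], D=∅>
step 2: <S=[1], E=∅, C=[((λx. (x x)) (λx. (x x))) :: PRIM2(add)], D=∅>
step 3: <S=[1], E=∅, C=[(λx. (x x)) :: (λx. (x x)) :: AP :: PRIM2(add)], D=∅>
step 4: <S=[clo(λx. (x x), ∅) :: 1], E=∅, C=[(λx. (x x)) :: AP :: PRIM2(add)], D=∅>
step 5: <S=[clo(λx. (x x), ∅) :: clo(λx. (x x), ∅) :: 1], E=∅, C=[AP :: PRIM2(add)], D=∅>
step 6: <S=∅, E={x↦clo(λx. (x x), ∅)}, C=[(x x)], D=[([1], ∅, [PRIM2(add)])]>
step 7: <S=∅, E={x↦clo(λx. (x x), ∅)}, C=[x :: x :: AP], D=[([1], ∅, [PRIM2(add)])]>
step 8: <S=[clo(λx. (x x), ∅)], E={x↦clo(λx. (x x), ∅)}, C=[x :: AP], D=[([1], ∅, [PRIM2(add)])]>
step 9: <S=[clo(λx. (x x), ∅) :: clo(λx. (x x), ∅)], E={x↦clo(λx. (x x), ∅)}, C=[AP], D=[([1], ∅, [PRIM2(add)])]>
step 10: <S=∅, E={x↦clo(λx. (x x), ∅)}, C=[(x x)], D=[(∅, {x↦clo(λx. (x x), ∅)}, ∅) :: ([1], ∅, [PRIM2(add)])]>
step 11: <S=∅, E={x↦clo(λx. (x x), ∅)}, C=[x :: x :: AP], D=[(∅, {x↦clo(λx. (x x), ∅)}, ∅) :: ([1], ∅, [PRIM2(add)])]>
step 12: <S=[clo(λx. (x x), ∅)], E={x↦clo(λx. (x x), ∅)}, C=[x :: AP], D=[(∅, {x↦clo(λx. (x x), ∅)}, ∅) :: ([1], ∅, [PRIM2(add)])]>
step 13: <S=[clo(λx. (x x), ∅) :: clo(λx. (x x), ∅)], E={x↦clo(λx. (x x), ∅)}, C=[AP], D=[(∅, {x↦clo(λx. (x x), ∅)}, ∅) :: ([1], ∅, [PRIM2(add)])]>
step 14: <S=∅, E={x↦clo(λx. (x x), ∅)}, C=[(x x)], D=[(∅, {x↦clo(λx. (x x), ∅)}, ∅) :: (∅, {x↦clo(λx. (x x), ∅)}, ∅) :: ([1], ∅, [PRIM2(add)])]>
step 15: <S=∅, E={x↦clo(λx. (x x), ∅)}, C=[x :: x :: AP], D=[(∅, {x↦clo(λx. (x x), ∅)}, ∅) :: (∅, {x↦clo(λx. (x x), ∅)}, ∅) :: ([1], ∅, [PRIM2(add)])]>
step 16: <S=[clo(λx. (x x), ∅)], E={x↦clo(λx. (x x), ∅)}, C=[x :: AP], D=[(∅, {x↦clo(λx. (x x), ∅)}, ∅) :: (∅, {x↦clo(λx. (x x), ∅)}, ∅) :: ([1], ∅, [PRIM2(add)])]>
→ 16 transitions taken and the configuration is still not final: no result within 16 steps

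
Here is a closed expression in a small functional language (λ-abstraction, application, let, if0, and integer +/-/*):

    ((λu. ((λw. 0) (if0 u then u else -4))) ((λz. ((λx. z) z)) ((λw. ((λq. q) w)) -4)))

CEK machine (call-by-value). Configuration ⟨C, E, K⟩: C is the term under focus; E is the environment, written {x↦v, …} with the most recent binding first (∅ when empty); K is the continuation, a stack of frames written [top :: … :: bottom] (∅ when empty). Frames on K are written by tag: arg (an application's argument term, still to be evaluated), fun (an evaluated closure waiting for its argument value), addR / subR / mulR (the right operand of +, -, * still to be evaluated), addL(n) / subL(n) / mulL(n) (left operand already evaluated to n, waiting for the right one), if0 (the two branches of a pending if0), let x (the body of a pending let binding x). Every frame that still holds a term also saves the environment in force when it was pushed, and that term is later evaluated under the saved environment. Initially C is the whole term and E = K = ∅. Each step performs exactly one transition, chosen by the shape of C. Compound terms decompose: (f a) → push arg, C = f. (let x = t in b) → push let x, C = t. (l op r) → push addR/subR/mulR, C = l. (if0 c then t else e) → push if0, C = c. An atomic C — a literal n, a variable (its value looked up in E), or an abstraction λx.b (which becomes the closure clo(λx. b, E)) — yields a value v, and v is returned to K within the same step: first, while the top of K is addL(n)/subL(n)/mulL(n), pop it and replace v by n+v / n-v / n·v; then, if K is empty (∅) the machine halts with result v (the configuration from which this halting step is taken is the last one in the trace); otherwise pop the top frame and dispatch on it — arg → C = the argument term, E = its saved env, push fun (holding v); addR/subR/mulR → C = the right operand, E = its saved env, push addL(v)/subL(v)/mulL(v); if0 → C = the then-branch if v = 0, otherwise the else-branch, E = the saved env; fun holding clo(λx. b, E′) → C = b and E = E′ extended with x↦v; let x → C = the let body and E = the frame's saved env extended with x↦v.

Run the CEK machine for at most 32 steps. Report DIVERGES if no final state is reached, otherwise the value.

Answer: 0

Derivation:
0. <C=((λu. ((λw. 0) (if0 u then u else -4))) ((λz. ((λx. z) z)) ((λw. ((λq. q) w)) -4))), E=∅, K=∅>
1. <C=(λu. ((λw. 0) (if0 u then u else -4))), E=∅, K=[arg]>
2. <C=((λz. ((λx. z) z)) ((λw. ((λq. q) w)) -4)), E=∅, K=[fun]>
3. <C=(λz. ((λx. z) z)), E=∅, K=[arg :: fun]>
4. <C=((λw. ((λq. q) w)) -4), E=∅, K=[fun :: fun]>
5. <C=(λw. ((λq. q) w)), E=∅, K=[arg :: fun :: fun]>
6. <C=-4, E=∅, K=[fun :: fun :: fun]>
7. <C=((λq. q) w), E={w↦-4}, K=[fun :: fun]>
8. <C=(λq. q), E={w↦-4}, K=[arg :: fun :: fun]>
9. <C=w, E={w↦-4}, K=[fun :: fun :: fun]>
10. <C=q, E={q↦-4, w↦-4}, K=[fun :: fun]>
11. <C=((λx. z) z), E={z↦-4}, K=[fun]>
12. <C=(λx. z), E={z↦-4}, K=[arg :: fun]>
13. <C=z, E={z↦-4}, K=[fun :: fun]>
14. <C=z, E={x↦-4, z↦-4}, K=[fun]>
15. <C=((λw. 0) (if0 u then u else -4)), E={u↦-4}, K=∅>
16. <C=(λw. 0), E={u↦-4}, K=[arg]>
17. <C=(if0 u then u else -4), E={u↦-4}, K=[fun]>
18. <C=u, E={u↦-4}, K=[if0 :: fun]>
19. <C=-4, E={u↦-4}, K=[fun]>
20. <C=0, E={w↦-4, u↦-4}, K=∅>
→ final value 0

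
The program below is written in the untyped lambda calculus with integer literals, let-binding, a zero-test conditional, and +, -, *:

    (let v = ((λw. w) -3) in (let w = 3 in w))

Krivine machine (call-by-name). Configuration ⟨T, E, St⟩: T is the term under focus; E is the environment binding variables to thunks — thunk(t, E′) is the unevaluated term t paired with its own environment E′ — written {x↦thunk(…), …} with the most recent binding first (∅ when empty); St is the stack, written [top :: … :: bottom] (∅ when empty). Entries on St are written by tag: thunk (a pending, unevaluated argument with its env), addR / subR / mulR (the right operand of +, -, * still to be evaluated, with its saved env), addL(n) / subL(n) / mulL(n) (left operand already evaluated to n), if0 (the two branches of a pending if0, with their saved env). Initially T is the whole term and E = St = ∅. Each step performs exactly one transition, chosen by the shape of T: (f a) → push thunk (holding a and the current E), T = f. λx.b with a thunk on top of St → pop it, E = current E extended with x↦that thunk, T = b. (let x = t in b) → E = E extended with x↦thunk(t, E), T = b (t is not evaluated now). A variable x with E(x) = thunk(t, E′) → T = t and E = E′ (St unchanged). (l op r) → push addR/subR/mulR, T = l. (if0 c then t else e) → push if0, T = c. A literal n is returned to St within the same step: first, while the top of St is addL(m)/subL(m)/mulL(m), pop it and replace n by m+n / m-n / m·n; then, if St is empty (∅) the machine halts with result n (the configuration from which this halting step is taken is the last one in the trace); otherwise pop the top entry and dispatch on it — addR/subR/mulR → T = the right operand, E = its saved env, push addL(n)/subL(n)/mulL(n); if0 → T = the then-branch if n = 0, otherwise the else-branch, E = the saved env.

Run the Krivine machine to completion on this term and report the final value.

Answer: 3

Execution trace:
t=0: ⟨T=(let v = ((λw. w) -3) in (let w = 3 in w)); E=∅; St=∅⟩
t=1: ⟨T=(let w = 3 in w); E={v↦thunk(((λw. w) -3), ∅)}; St=∅⟩
t=2: ⟨T=w; E={w↦thunk(3, {v↦thunk(((λw. w) -3), ∅)}), v↦thunk(((λw. w) -3), ∅)}; St=∅⟩
t=3: ⟨T=3; E={v↦thunk(((λw. w) -3), ∅)}; St=∅⟩
→ final value 3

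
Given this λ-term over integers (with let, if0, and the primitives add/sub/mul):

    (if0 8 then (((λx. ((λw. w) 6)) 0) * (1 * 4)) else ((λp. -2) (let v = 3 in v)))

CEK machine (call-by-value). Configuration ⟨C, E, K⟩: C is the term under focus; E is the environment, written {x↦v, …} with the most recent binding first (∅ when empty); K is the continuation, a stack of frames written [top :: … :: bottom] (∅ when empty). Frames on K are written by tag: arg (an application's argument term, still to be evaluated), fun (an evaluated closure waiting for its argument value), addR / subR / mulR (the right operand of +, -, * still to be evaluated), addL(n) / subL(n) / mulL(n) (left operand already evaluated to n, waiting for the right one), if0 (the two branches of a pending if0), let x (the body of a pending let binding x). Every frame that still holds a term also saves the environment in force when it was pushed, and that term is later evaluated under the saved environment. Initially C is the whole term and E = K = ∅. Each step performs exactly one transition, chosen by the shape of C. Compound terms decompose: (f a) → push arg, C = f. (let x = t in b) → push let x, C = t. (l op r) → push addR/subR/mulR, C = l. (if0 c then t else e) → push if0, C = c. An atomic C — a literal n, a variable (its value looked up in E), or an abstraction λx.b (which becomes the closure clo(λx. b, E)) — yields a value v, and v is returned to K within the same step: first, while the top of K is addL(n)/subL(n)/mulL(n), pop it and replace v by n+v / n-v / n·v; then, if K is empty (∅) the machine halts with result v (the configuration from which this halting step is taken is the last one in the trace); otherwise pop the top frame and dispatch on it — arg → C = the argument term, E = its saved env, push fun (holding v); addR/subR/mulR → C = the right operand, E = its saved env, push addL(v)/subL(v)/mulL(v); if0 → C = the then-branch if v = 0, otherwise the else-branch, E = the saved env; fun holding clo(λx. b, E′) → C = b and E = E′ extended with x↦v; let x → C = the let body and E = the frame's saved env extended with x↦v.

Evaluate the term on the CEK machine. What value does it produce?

step 0: [C=(if0 8 then (((λx. ((λw. w) 6)) 0) * (1 * 4)) else ((λp. -2) (let v = 3 in v))) | E=∅ | K=∅]
step 1: [C=8 | E=∅ | K=[if0]]
step 2: [C=((λp. -2) (let v = 3 in v)) | E=∅ | K=∅]
step 3: [C=(λp. -2) | E=∅ | K=[arg]]
step 4: [C=(let v = 3 in v) | E=∅ | K=[fun]]
step 5: [C=3 | E=∅ | K=[let v :: fun]]
step 6: [C=v | E={v↦3} | K=[fun]]
step 7: [C=-2 | E={p↦3} | K=∅]
→ final value -2

Answer: -2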